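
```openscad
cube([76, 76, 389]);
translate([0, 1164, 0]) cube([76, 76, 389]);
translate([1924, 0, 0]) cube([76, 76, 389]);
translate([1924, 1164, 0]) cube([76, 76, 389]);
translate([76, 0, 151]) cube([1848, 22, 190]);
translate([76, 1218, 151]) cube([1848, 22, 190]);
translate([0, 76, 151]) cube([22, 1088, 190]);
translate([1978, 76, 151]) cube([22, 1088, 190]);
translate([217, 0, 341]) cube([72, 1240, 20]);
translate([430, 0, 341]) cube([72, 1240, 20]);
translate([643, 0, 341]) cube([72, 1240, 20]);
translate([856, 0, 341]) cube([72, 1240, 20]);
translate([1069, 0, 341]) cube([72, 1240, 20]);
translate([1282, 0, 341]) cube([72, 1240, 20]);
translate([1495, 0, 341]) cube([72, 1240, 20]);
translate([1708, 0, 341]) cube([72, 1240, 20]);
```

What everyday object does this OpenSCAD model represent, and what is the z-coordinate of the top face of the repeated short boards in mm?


A bed frame. The slat-top height is 361 mm.

Four posts, four rails, and a row of slats — a bed frame. Slats sit on the rails at z = 151 + 190 = 341; with slat thickness 20, the top is 361 mm.


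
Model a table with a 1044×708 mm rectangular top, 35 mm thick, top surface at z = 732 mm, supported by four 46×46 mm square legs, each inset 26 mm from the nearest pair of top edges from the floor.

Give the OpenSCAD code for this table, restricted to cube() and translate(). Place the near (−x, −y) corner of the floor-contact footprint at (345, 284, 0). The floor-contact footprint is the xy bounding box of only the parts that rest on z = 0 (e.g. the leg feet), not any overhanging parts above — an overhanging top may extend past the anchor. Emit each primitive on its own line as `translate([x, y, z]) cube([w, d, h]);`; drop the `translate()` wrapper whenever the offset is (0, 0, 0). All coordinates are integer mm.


translate([319, 258, 697]) cube([1044, 708, 35]);
translate([345, 284, 0]) cube([46, 46, 697]);
translate([1291, 284, 0]) cube([46, 46, 697]);
translate([345, 894, 0]) cube([46, 46, 697]);
translate([1291, 894, 0]) cube([46, 46, 697]);


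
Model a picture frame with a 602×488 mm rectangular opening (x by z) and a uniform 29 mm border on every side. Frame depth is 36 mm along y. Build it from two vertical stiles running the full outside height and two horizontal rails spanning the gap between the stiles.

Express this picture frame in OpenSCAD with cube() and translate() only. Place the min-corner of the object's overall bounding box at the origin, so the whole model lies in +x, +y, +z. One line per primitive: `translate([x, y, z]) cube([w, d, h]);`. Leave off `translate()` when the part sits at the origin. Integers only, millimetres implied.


cube([29, 36, 546]);
translate([631, 0, 0]) cube([29, 36, 546]);
translate([29, 0, 0]) cube([602, 36, 29]);
translate([29, 0, 517]) cube([602, 36, 29]);


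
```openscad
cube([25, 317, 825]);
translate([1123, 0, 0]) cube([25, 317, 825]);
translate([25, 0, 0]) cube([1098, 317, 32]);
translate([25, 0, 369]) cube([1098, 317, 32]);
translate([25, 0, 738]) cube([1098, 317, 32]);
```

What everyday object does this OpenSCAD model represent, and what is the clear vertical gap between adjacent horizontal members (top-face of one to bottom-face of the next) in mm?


A bookshelf. The clear shelf gap is 337 mm.

Two tall side panels with 3 horizontal boards between them — a bookshelf. The first two shelf undersides are at z = 0 and z = 369; with shelf thickness 32, the clear gap is 369 − 0 − 32 = 337 mm.


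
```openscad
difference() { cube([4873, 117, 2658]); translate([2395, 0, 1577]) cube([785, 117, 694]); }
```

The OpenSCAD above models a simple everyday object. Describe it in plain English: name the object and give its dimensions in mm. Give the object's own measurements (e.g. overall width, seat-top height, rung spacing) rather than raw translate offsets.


A wall 4873 mm long (x), 117 mm thick (y), 2658 mm tall, with a rectangular window opening cut through it. The opening is 785 mm wide and 694 mm tall; its sill is at z = 1577 mm and its near (−x) edge is 2395 mm from the wall's −x end. The opening passes through the full wall thickness.


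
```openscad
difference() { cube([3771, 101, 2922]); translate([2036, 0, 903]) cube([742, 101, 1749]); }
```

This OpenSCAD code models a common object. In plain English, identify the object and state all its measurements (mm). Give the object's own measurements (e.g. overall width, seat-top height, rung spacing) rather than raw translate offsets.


A wall 3771 mm long (x), 101 mm thick (y), 2922 mm tall, with a rectangular window opening cut through it. The opening is 742 mm wide and 1749 mm tall; its sill is at z = 903 mm and its near (−x) edge is 2036 mm from the wall's −x end. The opening passes through the full wall thickness.


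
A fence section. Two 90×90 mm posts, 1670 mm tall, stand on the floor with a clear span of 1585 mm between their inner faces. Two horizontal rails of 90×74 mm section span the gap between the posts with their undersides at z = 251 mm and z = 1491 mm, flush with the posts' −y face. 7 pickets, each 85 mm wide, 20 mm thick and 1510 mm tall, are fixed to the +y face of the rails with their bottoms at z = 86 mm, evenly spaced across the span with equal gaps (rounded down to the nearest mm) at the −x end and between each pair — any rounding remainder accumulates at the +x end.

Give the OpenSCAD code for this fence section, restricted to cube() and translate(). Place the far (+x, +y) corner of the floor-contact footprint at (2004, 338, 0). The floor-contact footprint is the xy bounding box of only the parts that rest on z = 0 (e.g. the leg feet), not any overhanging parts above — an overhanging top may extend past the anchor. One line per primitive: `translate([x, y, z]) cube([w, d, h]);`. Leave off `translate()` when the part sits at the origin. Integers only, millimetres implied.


translate([239, 248, 0]) cube([90, 90, 1670]);
translate([1914, 248, 0]) cube([90, 90, 1670]);
translate([329, 248, 251]) cube([1585, 90, 74]);
translate([329, 248, 1491]) cube([1585, 90, 74]);
translate([452, 338, 86]) cube([85, 20, 1510]);
translate([660, 338, 86]) cube([85, 20, 1510]);
translate([868, 338, 86]) cube([85, 20, 1510]);
translate([1076, 338, 86]) cube([85, 20, 1510]);
translate([1284, 338, 86]) cube([85, 20, 1510]);
translate([1492, 338, 86]) cube([85, 20, 1510]);
translate([1700, 338, 86]) cube([85, 20, 1510]);


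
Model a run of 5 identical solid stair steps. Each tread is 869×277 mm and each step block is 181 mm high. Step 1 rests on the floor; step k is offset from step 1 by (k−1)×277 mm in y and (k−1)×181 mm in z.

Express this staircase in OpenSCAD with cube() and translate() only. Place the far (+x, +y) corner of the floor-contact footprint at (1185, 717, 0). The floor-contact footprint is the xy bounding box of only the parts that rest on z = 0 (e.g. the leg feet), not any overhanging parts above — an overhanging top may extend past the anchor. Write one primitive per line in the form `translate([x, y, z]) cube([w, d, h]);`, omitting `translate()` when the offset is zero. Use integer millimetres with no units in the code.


translate([316, 440, 0]) cube([869, 277, 181]);
translate([316, 717, 181]) cube([869, 277, 181]);
translate([316, 994, 362]) cube([869, 277, 181]);
translate([316, 1271, 543]) cube([869, 277, 181]);
translate([316, 1548, 724]) cube([869, 277, 181]);


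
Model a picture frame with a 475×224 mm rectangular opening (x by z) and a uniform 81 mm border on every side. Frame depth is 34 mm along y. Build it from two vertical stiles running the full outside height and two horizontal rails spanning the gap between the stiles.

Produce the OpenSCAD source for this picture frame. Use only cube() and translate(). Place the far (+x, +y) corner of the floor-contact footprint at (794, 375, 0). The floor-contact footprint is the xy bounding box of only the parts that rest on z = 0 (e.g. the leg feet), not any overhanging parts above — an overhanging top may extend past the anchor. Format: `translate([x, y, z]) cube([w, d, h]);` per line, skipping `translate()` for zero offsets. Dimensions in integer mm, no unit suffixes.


translate([157, 341, 0]) cube([81, 34, 386]);
translate([713, 341, 0]) cube([81, 34, 386]);
translate([238, 341, 0]) cube([475, 34, 81]);
translate([238, 341, 305]) cube([475, 34, 81]);


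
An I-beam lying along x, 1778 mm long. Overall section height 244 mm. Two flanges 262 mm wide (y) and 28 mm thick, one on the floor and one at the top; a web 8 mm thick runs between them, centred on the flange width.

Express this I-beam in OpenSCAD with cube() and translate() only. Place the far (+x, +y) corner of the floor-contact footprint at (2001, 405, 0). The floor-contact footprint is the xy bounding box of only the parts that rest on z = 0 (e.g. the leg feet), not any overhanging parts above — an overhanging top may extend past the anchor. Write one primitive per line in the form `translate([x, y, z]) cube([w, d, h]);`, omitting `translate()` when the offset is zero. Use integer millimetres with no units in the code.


translate([223, 143, 0]) cube([1778, 262, 28]);
translate([223, 270, 28]) cube([1778, 8, 188]);
translate([223, 143, 216]) cube([1778, 262, 28]);


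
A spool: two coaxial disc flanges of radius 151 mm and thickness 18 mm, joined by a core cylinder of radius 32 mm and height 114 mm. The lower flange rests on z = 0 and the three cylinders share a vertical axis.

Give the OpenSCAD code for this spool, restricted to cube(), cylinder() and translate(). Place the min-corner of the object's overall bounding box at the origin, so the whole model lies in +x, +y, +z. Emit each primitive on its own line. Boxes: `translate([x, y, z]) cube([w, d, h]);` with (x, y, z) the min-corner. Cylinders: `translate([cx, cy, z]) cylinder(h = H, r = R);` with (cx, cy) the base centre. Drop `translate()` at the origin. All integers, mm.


translate([151, 151, 0]) cylinder(h = 18, r = 151);
translate([151, 151, 18]) cylinder(h = 114, r = 32);
translate([151, 151, 132]) cylinder(h = 18, r = 151);


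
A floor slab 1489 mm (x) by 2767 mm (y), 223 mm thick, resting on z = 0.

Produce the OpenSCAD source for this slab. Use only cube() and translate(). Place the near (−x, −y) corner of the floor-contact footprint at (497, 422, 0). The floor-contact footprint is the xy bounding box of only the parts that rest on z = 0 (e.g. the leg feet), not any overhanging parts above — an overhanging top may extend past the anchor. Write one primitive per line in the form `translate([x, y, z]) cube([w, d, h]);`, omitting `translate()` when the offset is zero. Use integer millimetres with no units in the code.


translate([497, 422, 0]) cube([1489, 2767, 223]);


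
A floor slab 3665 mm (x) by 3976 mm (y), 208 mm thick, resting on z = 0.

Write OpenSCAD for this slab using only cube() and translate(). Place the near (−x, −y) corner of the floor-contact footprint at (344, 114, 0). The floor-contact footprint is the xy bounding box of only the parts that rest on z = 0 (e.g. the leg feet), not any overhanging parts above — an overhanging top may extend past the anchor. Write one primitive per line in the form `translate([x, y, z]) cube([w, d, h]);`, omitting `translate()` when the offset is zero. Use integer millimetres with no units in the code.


translate([344, 114, 0]) cube([3665, 3976, 208]);


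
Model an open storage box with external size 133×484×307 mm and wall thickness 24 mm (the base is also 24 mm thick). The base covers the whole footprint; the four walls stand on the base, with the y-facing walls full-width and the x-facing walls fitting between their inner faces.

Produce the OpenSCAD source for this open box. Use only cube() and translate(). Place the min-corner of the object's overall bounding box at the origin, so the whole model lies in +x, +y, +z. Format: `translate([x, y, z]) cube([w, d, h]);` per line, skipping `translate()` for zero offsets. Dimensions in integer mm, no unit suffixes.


cube([133, 484, 24]);
translate([0, 0, 24]) cube([133, 24, 283]);
translate([0, 460, 24]) cube([133, 24, 283]);
translate([0, 24, 24]) cube([24, 436, 283]);
translate([109, 24, 24]) cube([24, 436, 283]);


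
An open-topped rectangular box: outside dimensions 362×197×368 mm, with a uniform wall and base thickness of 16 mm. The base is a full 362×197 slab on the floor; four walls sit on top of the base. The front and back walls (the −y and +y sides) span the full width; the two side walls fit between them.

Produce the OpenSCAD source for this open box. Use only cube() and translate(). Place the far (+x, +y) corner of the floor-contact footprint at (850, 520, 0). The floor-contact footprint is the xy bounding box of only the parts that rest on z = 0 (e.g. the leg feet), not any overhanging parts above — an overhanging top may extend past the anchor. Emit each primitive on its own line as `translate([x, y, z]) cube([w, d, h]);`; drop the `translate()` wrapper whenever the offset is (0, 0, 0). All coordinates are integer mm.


translate([488, 323, 0]) cube([362, 197, 16]);
translate([488, 323, 16]) cube([362, 16, 352]);
translate([488, 504, 16]) cube([362, 16, 352]);
translate([488, 339, 16]) cube([16, 165, 352]);
translate([834, 339, 16]) cube([16, 165, 352]);


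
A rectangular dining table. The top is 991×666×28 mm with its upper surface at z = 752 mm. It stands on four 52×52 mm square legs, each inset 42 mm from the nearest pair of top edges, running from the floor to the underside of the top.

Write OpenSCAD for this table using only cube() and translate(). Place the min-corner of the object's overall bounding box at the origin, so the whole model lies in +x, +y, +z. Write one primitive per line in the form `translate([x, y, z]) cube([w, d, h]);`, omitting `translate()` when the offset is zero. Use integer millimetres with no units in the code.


translate([0, 0, 724]) cube([991, 666, 28]);
translate([42, 42, 0]) cube([52, 52, 724]);
translate([897, 42, 0]) cube([52, 52, 724]);
translate([42, 572, 0]) cube([52, 52, 724]);
translate([897, 572, 0]) cube([52, 52, 724]);


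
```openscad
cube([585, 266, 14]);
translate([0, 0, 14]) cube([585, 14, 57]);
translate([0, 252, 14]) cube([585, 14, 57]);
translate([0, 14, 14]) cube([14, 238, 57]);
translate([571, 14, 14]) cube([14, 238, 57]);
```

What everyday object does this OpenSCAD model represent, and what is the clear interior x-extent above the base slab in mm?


An open box. The internal width is 557 mm.

A 585×266 base slab with four walls standing on it — an open box. The base is 585 mm wide and the walls are 14 mm thick, so the internal width is 585 − 2 × 14 = 557 mm.


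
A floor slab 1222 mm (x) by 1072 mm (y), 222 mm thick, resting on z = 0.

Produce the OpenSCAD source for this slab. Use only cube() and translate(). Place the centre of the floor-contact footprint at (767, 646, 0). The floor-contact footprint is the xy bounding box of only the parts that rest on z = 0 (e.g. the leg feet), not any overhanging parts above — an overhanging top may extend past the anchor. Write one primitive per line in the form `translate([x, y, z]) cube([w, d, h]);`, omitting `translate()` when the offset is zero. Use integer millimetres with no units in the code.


translate([156, 110, 0]) cube([1222, 1072, 222]);


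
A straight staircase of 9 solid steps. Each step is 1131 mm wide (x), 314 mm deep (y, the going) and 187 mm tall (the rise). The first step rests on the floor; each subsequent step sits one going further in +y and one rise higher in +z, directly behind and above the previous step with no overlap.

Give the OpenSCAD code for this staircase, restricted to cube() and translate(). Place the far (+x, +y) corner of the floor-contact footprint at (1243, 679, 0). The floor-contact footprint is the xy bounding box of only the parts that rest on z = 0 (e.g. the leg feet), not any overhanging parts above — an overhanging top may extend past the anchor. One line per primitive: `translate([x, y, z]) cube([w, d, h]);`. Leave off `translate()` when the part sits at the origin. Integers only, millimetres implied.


translate([112, 365, 0]) cube([1131, 314, 187]);
translate([112, 679, 187]) cube([1131, 314, 187]);
translate([112, 993, 374]) cube([1131, 314, 187]);
translate([112, 1307, 561]) cube([1131, 314, 187]);
translate([112, 1621, 748]) cube([1131, 314, 187]);
translate([112, 1935, 935]) cube([1131, 314, 187]);
translate([112, 2249, 1122]) cube([1131, 314, 187]);
translate([112, 2563, 1309]) cube([1131, 314, 187]);
translate([112, 2877, 1496]) cube([1131, 314, 187]);


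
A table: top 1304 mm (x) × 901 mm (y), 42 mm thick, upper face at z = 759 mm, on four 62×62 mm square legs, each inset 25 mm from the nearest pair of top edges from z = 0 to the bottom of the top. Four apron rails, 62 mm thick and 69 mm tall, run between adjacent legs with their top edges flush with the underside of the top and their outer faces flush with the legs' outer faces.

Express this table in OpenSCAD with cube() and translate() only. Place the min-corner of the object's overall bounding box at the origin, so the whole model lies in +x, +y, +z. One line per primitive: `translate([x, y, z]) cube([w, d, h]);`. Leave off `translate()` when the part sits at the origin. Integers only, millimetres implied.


// leg_h = 759 - 42 = 717
// apron z = 717 - 69 = 648
translate([0, 0, 717]) cube([1304, 901, 42]);
translate([25, 25, 0]) cube([62, 62, 717]);
translate([1217, 25, 0]) cube([62, 62, 717]);
translate([25, 814, 0]) cube([62, 62, 717]);
translate([1217, 814, 0]) cube([62, 62, 717]);
translate([87, 25, 648]) cube([1130, 62, 69]);
translate([87, 814, 648]) cube([1130, 62, 69]);
translate([25, 87, 648]) cube([62, 727, 69]);
translate([1217, 87, 648]) cube([62, 727, 69]);


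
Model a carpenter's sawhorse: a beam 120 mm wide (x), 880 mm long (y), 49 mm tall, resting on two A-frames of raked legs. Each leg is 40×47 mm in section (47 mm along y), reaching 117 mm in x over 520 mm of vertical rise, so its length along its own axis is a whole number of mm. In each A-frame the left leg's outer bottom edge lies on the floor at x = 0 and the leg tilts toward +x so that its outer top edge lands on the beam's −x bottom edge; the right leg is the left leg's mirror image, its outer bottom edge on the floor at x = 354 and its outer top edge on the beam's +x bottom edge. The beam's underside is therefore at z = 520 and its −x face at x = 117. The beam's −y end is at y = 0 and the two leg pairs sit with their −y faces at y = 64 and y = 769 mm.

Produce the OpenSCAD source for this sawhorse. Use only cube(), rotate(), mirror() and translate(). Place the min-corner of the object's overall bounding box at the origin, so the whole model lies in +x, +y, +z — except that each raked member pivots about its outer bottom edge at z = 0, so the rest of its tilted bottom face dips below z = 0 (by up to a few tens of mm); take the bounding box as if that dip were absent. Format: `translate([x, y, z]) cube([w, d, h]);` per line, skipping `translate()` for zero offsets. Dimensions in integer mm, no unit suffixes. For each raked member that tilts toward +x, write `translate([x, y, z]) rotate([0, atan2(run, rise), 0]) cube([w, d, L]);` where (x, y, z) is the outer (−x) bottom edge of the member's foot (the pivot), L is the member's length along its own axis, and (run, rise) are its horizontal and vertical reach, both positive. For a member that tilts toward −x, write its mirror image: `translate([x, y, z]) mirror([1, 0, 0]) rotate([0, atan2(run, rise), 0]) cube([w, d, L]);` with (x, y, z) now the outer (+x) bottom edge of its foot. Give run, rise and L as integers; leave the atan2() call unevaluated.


// leg length = √(117² + 520²) = 533
// right-leg outer foot x = 2·117 + 120 = 354
// beam min-corner = (117, 0, 520)
translate([117, 0, 520]) cube([120, 880, 49]);
translate([0, 64, 0]) rotate([0, atan2(117, 520), 0]) cube([40, 47, 533]);
translate([354, 64, 0]) mirror([1, 0, 0]) rotate([0, atan2(117, 520), 0]) cube([40, 47, 533]);
translate([0, 769, 0]) rotate([0, atan2(117, 520), 0]) cube([40, 47, 533]);
translate([354, 769, 0]) mirror([1, 0, 0]) rotate([0, atan2(117, 520), 0]) cube([40, 47, 533]);


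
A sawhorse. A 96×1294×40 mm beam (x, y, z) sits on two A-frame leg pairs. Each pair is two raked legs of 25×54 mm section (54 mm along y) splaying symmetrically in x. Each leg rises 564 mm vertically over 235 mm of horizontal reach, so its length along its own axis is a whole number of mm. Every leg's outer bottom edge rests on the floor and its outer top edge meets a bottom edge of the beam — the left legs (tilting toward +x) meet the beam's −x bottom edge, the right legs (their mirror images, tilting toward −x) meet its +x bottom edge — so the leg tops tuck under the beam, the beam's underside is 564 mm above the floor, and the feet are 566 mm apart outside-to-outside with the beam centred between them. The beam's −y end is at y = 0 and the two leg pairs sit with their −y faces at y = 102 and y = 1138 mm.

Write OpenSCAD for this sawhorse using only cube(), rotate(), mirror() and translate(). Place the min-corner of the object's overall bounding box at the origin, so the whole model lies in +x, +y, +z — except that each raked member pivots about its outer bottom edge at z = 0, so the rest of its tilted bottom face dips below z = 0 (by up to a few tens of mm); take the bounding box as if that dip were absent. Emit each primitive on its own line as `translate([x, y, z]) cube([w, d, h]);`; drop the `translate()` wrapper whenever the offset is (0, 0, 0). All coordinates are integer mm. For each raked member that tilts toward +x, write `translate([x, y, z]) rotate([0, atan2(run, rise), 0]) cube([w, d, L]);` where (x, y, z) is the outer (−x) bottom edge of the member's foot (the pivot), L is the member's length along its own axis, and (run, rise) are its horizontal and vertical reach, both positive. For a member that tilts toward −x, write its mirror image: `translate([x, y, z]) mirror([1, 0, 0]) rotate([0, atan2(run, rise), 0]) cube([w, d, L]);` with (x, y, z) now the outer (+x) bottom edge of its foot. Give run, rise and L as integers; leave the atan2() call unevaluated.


// leg length = √(235² + 564²) = 611
// right-leg outer foot x = 2·235 + 96 = 566
// beam min-corner = (235, 0, 564)
translate([235, 0, 564]) cube([96, 1294, 40]);
translate([0, 102, 0]) rotate([0, atan2(235, 564), 0]) cube([25, 54, 611]);
translate([566, 102, 0]) mirror([1, 0, 0]) rotate([0, atan2(235, 564), 0]) cube([25, 54, 611]);
translate([0, 1138, 0]) rotate([0, atan2(235, 564), 0]) cube([25, 54, 611]);
translate([566, 1138, 0]) mirror([1, 0, 0]) rotate([0, atan2(235, 564), 0]) cube([25, 54, 611]);


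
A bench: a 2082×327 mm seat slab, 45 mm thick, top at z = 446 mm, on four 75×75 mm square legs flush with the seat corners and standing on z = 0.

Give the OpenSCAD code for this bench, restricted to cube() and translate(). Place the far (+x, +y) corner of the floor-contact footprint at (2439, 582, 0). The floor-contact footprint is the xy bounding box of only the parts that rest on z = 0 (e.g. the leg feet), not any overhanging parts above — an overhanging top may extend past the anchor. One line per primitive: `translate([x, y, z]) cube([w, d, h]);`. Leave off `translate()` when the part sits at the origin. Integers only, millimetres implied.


translate([357, 255, 401]) cube([2082, 327, 45]);
translate([357, 255, 0]) cube([75, 75, 401]);
translate([357, 507, 0]) cube([75, 75, 401]);
translate([2364, 255, 0]) cube([75, 75, 401]);
translate([2364, 507, 0]) cube([75, 75, 401]);


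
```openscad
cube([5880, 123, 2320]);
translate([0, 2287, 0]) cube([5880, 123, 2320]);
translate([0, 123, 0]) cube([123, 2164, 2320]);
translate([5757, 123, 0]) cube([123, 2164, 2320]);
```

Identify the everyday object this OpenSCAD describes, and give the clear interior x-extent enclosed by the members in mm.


A house (or room) frame. The interior width is 5634 mm.

Four 2320 mm walls enclosing a rectangle with no floor or roof — a room or house frame. Outside width is 5880 mm and wall thickness is 123 mm, so the interior width is 5880 − 2 × 123 = 5634 mm.


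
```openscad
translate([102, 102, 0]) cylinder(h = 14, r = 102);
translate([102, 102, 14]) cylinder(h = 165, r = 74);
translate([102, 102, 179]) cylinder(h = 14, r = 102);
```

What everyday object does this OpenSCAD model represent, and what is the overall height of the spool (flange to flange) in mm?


A spool. The overall height is 193 mm.

Three coaxial cylinders, large–small–large — a spool. Two 14 mm flanges and a 165 mm core give 14 + 165 + 14 = 193 mm.


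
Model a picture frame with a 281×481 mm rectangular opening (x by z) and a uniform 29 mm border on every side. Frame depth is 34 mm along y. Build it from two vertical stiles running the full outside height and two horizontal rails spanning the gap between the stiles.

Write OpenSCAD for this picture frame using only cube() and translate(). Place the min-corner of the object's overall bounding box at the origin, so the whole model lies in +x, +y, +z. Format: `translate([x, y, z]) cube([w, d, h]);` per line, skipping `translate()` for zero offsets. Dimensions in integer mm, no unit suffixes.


cube([29, 34, 539]);
translate([310, 0, 0]) cube([29, 34, 539]);
translate([29, 0, 0]) cube([281, 34, 29]);
translate([29, 0, 510]) cube([281, 34, 29]);


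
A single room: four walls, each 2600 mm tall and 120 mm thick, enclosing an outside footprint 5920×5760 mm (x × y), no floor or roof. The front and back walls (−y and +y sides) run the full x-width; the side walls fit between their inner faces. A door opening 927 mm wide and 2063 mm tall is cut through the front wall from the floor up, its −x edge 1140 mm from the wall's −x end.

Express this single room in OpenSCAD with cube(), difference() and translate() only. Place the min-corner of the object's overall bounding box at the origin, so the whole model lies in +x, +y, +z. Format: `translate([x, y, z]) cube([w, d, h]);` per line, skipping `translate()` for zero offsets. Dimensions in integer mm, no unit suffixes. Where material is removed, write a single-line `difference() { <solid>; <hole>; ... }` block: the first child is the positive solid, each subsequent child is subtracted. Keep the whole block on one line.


difference() { cube([5920, 120, 2600]); translate([1140, 0, 0]) cube([927, 120, 2063]); }
translate([0, 5640, 0]) cube([5920, 120, 2600]);
translate([0, 120, 0]) cube([120, 5520, 2600]);
translate([5800, 120, 0]) cube([120, 5520, 2600]);


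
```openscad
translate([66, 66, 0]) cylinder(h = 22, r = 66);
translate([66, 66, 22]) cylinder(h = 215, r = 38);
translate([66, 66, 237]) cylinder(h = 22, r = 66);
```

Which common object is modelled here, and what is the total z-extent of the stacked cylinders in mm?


A spool. The overall height is 259 mm.

Three coaxial cylinders, large–small–large — a spool. Two 22 mm flanges and a 215 mm core give 22 + 215 + 22 = 259 mm.


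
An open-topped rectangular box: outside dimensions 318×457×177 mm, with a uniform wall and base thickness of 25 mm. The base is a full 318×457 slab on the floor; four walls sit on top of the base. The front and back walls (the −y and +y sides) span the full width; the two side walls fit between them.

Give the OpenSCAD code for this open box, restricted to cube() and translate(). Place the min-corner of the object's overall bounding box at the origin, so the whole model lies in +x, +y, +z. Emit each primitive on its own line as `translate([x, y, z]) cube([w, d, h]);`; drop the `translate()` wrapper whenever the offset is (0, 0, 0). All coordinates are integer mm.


cube([318, 457, 25]);
translate([0, 0, 25]) cube([318, 25, 152]);
translate([0, 432, 25]) cube([318, 25, 152]);
translate([0, 25, 25]) cube([25, 407, 152]);
translate([293, 25, 25]) cube([25, 407, 152]);


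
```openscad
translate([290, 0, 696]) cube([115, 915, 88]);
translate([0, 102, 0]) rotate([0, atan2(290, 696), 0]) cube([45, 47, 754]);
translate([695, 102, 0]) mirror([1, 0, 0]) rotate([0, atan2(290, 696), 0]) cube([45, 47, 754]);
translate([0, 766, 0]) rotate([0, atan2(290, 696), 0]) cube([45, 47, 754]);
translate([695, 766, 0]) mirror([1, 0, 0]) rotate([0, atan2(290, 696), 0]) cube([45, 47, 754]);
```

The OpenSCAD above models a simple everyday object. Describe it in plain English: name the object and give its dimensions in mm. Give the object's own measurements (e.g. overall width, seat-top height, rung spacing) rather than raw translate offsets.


A sawhorse. A 115×915×88 mm beam (x, y, z) sits on two A-frame leg pairs. Each pair is two raked legs of 45×47 mm section (47 mm along y) splaying symmetrically in x. Each leg rises 696 mm vertically over 290 mm of horizontal reach and is 754 mm long along its own axis. Every leg's outer bottom edge rests on the floor and its outer top edge meets a bottom edge of the beam — the left legs (tilting toward +x) meet the beam's −x bottom edge, the right legs (their mirror images, tilting toward −x) meet its +x bottom edge — so the leg tops tuck under the beam, the beam's underside is 696 mm above the floor, and the feet are 695 mm apart outside-to-outside with the beam centred between them. The two leg pairs are set in 102 mm from either end of the beam.


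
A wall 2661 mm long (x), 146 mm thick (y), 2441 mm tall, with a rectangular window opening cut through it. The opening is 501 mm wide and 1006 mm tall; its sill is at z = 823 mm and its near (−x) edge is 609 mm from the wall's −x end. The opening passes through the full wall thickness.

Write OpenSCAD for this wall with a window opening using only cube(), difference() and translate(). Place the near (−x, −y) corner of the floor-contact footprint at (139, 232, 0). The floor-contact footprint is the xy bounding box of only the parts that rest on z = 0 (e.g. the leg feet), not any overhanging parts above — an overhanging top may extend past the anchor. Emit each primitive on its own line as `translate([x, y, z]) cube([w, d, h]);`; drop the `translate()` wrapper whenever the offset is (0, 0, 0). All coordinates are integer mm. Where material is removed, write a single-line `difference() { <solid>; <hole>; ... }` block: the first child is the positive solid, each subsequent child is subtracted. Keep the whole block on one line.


difference() { translate([139, 232, 0]) cube([2661, 146, 2441]); translate([748, 232, 823]) cube([501, 146, 1006]); }


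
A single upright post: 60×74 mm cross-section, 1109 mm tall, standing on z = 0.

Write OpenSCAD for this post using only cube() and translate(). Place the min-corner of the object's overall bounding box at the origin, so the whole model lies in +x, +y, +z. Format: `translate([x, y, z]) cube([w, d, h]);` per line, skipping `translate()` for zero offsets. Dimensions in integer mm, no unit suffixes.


cube([60, 74, 1109]);


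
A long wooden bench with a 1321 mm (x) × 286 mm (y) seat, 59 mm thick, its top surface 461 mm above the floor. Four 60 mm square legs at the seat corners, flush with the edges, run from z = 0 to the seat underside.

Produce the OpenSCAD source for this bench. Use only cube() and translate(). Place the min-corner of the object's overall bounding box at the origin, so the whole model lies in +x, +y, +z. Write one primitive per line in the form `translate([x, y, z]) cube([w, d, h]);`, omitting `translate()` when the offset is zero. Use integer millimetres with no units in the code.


translate([0, 0, 402]) cube([1321, 286, 59]);
cube([60, 60, 402]);
translate([0, 226, 0]) cube([60, 60, 402]);
translate([1261, 0, 0]) cube([60, 60, 402]);
translate([1261, 226, 0]) cube([60, 60, 402]);


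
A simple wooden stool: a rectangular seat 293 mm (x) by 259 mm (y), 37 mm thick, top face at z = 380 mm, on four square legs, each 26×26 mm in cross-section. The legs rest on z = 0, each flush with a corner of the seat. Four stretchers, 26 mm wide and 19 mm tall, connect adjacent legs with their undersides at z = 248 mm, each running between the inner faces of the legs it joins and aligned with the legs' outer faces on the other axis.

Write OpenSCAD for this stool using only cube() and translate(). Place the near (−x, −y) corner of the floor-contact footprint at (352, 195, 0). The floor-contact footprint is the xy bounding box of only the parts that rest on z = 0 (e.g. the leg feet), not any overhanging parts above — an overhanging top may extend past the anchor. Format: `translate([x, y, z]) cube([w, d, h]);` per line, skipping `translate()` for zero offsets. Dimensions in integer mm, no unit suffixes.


// leg_h = 380 - 37 = 343
// stretcher span = 293 - 2*26 = 241
translate([352, 195, 343]) cube([293, 259, 37]);
translate([352, 195, 0]) cube([26, 26, 343]);
translate([619, 195, 0]) cube([26, 26, 343]);
translate([352, 428, 0]) cube([26, 26, 343]);
translate([619, 428, 0]) cube([26, 26, 343]);
translate([378, 195, 248]) cube([241, 26, 19]);
translate([378, 428, 248]) cube([241, 26, 19]);
translate([352, 221, 248]) cube([26, 207, 19]);
translate([619, 221, 248]) cube([26, 207, 19]);


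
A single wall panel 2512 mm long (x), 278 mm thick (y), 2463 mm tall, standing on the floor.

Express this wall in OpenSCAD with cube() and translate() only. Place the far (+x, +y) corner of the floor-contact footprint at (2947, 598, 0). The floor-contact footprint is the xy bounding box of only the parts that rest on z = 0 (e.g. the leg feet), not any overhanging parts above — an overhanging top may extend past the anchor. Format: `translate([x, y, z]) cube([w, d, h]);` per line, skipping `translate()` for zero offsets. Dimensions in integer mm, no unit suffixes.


translate([435, 320, 0]) cube([2512, 278, 2463]);


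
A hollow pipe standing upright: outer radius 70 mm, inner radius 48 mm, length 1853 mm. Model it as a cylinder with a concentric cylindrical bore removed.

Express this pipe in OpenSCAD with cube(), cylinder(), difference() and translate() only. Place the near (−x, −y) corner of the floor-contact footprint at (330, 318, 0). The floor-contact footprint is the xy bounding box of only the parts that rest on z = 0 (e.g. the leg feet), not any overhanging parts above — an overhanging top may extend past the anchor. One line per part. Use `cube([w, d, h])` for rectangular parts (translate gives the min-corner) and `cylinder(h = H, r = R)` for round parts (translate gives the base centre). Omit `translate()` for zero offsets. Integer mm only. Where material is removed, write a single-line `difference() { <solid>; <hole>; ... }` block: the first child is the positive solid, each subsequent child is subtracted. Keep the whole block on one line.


difference() { translate([400, 388, 0]) cylinder(h = 1853, r = 70); translate([400, 388, 0]) cylinder(h = 1853, r = 48); }


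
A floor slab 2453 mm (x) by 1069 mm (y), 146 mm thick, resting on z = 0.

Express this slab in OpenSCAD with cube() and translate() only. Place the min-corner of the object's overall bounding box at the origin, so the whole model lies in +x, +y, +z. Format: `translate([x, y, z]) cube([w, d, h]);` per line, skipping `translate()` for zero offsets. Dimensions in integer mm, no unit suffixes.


cube([2453, 1069, 146]);


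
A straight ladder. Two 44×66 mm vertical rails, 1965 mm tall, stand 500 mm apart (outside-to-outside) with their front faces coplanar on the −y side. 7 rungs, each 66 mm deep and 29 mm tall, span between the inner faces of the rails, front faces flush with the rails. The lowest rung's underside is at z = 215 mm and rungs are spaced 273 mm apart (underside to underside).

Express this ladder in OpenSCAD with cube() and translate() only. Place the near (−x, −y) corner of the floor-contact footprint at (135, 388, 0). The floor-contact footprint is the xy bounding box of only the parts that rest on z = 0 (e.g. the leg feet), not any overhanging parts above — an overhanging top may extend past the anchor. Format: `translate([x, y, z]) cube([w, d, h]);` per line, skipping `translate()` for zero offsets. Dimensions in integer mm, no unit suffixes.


// rung span = 500 - 2*44 = 412
// rung[k] z = 215 + k*273
translate([135, 388, 0]) cube([44, 66, 1965]);
translate([591, 388, 0]) cube([44, 66, 1965]);
translate([179, 388, 215]) cube([412, 66, 29]);
translate([179, 388, 488]) cube([412, 66, 29]);
translate([179, 388, 761]) cube([412, 66, 29]);
translate([179, 388, 1034]) cube([412, 66, 29]);
translate([179, 388, 1307]) cube([412, 66, 29]);
translate([179, 388, 1580]) cube([412, 66, 29]);
translate([179, 388, 1853]) cube([412, 66, 29]);


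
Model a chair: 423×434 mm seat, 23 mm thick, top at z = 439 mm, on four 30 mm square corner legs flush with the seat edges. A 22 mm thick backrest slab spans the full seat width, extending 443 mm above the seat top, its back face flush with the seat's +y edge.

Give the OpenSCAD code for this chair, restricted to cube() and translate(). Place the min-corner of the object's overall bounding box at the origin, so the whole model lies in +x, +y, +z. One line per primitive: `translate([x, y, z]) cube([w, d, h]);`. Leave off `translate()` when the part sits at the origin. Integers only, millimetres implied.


translate([0, 0, 416]) cube([423, 434, 23]);
cube([30, 30, 416]);
translate([393, 0, 0]) cube([30, 30, 416]);
translate([0, 404, 0]) cube([30, 30, 416]);
translate([393, 404, 0]) cube([30, 30, 416]);
translate([0, 412, 439]) cube([423, 22, 443]);


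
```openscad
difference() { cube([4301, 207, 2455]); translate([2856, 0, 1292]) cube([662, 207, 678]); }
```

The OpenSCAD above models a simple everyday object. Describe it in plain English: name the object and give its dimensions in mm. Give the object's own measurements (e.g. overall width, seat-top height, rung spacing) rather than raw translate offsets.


A wall 4301 mm long (x), 207 mm thick (y), 2455 mm tall, with a rectangular window opening cut through it. The opening is 662 mm wide and 678 mm tall; its sill is at z = 1292 mm and its near (−x) edge is 2856 mm from the wall's −x end. The opening passes through the full wall thickness.


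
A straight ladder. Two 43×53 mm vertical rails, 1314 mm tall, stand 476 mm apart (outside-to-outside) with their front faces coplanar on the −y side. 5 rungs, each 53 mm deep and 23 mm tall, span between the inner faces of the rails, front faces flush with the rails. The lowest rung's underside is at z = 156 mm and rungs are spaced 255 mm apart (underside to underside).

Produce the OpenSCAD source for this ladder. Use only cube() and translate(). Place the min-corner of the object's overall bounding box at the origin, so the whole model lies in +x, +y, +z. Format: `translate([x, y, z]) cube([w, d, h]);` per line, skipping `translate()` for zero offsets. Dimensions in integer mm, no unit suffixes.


// rung span = 476 - 2*43 = 390
// rung[k] z = 156 + k*255
cube([43, 53, 1314]);
translate([433, 0, 0]) cube([43, 53, 1314]);
translate([43, 0, 156]) cube([390, 53, 23]);
translate([43, 0, 411]) cube([390, 53, 23]);
translate([43, 0, 666]) cube([390, 53, 23]);
translate([43, 0, 921]) cube([390, 53, 23]);
translate([43, 0, 1176]) cube([390, 53, 23]);


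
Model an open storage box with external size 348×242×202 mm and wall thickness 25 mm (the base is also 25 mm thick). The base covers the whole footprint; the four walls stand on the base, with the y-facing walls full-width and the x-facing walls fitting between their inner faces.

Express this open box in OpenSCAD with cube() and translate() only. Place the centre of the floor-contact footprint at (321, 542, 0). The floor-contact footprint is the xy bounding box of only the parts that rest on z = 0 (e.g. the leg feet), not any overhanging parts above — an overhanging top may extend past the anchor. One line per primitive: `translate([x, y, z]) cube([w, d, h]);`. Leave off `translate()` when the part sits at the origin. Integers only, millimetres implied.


translate([147, 421, 0]) cube([348, 242, 25]);
translate([147, 421, 25]) cube([348, 25, 177]);
translate([147, 638, 25]) cube([348, 25, 177]);
translate([147, 446, 25]) cube([25, 192, 177]);
translate([470, 446, 25]) cube([25, 192, 177]);
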